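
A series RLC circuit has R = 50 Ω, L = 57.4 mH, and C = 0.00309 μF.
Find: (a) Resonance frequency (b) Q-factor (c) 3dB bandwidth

Step 1 — Resonance: ω₀ = 1/√(LC) = 1/√(0.0574·3.09e-09) = 7.509e+04 rad/s.
Step 2 — f₀ = ω₀/(2π) = 1.195e+04 Hz.
Step 3 — Series Q: Q = ω₀L/R = 7.509e+04·0.0574/50 = 86.2.
Step 4 — Bandwidth: Δω = ω₀/Q = 871.1 rad/s; BW = Δω/(2π) = 138.6 Hz.

(a) f₀ = 1.195e+04 Hz  (b) Q = 86.2  (c) BW = 138.6 Hz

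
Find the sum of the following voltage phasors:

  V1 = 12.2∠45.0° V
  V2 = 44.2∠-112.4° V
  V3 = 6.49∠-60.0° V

Step 1 — Convert each phasor to rectangular form:
  V1 = 12.2·(cos(45.0°) + j·sin(45.0°)) = 8.627 + j8.627 V
  V2 = 44.2·(cos(-112.4°) + j·sin(-112.4°)) = -16.84 - j40.86 V
  V3 = 6.49·(cos(-60.0°) + j·sin(-60.0°)) = 3.245 - j5.621 V
Step 2 — Sum components: V_total = -4.972 - j37.86 V.
Step 3 — Convert to polar: |V_total| = 38.18 V, ∠V_total = -97.5°.

V_total = 38.18∠-97.5° V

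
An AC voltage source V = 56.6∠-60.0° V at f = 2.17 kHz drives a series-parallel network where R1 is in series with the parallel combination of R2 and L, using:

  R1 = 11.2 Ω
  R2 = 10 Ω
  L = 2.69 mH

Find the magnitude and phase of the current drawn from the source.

Step 1 — Angular frequency: ω = 2π·f = 2π·2170 = 1.363e+04 rad/s.
Step 2 — Component impedances:
  R1: Z = R = 11.2 Ω
  R2: Z = R = 10 Ω
  L: Z = jωL = j·1.363e+04·0.00269 = 0 + j36.68 Ω
Step 3 — Parallel branch: R2 || L = 1/(1/R2 + 1/L) = 9.308 + j2.538 Ω.
Step 4 — Series with R1: Z_total = R1 + (R2 || L) = 20.51 + j2.538 Ω = 20.66∠7.1° Ω.
Step 5 — Source phasor: V = 56.6∠-60.0° V = 28.3 - j49.02 V.
Step 6 — Ohm's law: I = V / Z_total = (28.3 - j49.02) / (20.51 + j2.538) = 1.068 - j2.522 A.
Step 7 — Convert to polar: |I| = 2.739 A, ∠I = -67.1°.

I = 2.739∠-67.1° A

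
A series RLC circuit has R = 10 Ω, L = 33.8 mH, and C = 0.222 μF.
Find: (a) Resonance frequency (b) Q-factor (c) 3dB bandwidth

Step 1 — Resonance condition Im(Z)=0 gives ω₀ = 1/√(LC).
Step 2 — ω₀ = 1/√(0.0338·2.22e-07) = 1.154e+04 rad/s.
Step 3 — f₀ = ω₀/(2π) = 1837 Hz.
Step 4 — Series Q: Q = ω₀L/R = 1.154e+04·0.0338/10 = 39.02.
Step 5 — 3dB bandwidth: Δω = ω₀/Q = 295.9 rad/s; BW = Δω/(2π) = 47.09 Hz.

(a) f₀ = 1837 Hz  (b) Q = 39.02  (c) BW = 47.09 Hz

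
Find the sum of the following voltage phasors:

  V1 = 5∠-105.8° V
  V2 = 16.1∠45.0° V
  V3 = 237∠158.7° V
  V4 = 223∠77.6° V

Step 1 — Convert each phasor to rectangular form:
  V1 = 5·(cos(-105.8°) + j·sin(-105.8°)) = -1.361 - j4.811 V
  V2 = 16.1·(cos(45.0°) + j·sin(45.0°)) = 11.38 + j11.38 V
  V3 = 237·(cos(158.7°) + j·sin(158.7°)) = -220.8 + j86.09 V
  V4 = 223·(cos(77.6°) + j·sin(77.6°)) = 47.89 + j217.8 V
Step 2 — Sum components: V_total = -162.9 + j310.5 V.
Step 3 — Convert to polar: |V_total| = 350.6 V, ∠V_total = 117.7°.

V_total = 350.6∠117.7° V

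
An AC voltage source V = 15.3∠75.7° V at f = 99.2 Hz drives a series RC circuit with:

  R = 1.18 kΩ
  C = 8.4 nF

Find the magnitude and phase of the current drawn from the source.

Step 1 — Angular frequency: ω = 2π·f = 2π·99.2 = 623.3 rad/s.
Step 2 — Component impedances:
  R: Z = R = 1180 Ω
  C: Z = 1/(jωC) = -j/(ω·C) = 0 - j1.91e+05 Ω
Step 3 — Series combination: Z_total = R + C = 1180 - j1.91e+05 Ω = 1.91e+05∠-89.6° Ω.
Step 4 — Source phasor: V = 15.3∠75.7° V = 3.779 + j14.83 V.
Step 5 — Ohm's law: I = V / Z_total = (3.779 + j14.83) / (1180 - j1.91e+05) = -7.75e-05 + j2.026e-05 A.
Step 6 — Convert to polar: |I| = 8.01e-05 A, ∠I = 165.3°.

I = 8.01e-05∠165.3° A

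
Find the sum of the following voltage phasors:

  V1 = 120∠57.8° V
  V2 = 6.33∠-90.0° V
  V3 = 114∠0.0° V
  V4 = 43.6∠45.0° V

Step 1 — Convert each phasor to rectangular form:
  V1 = 120·(cos(57.8°) + j·sin(57.8°)) = 63.95 + j101.5 V
  V2 = 6.33·(cos(-90.0°) + j·sin(-90.0°)) = 0 - j6.33 V
  V3 = 114·(cos(0.0°) + j·sin(0.0°)) = 114 V
  V4 = 43.6·(cos(45.0°) + j·sin(45.0°)) = 30.83 + j30.83 V
Step 2 — Sum components: V_total = 208.8 + j126 V.
Step 3 — Convert to polar: |V_total| = 243.9 V, ∠V_total = 31.1°.

V_total = 243.9∠31.1° V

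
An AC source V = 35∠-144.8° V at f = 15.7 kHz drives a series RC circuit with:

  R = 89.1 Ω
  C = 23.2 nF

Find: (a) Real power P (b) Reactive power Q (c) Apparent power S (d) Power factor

Step 1 — Angular frequency: ω = 2π·f = 2π·1.57e+04 = 9.865e+04 rad/s.
Step 2 — Component impedances:
  R: Z = R = 89.1 Ω
  C: Z = 1/(jωC) = -j/(ω·C) = 0 - j437 Ω
Step 3 — Series combination: Z_total = R + C = 89.1 - j437 Ω = 445.9∠-78.5° Ω.
Step 4 — Source phasor: V = 35∠-144.8° V = -28.6 - j20.18 V.
Step 5 — Current: I = V / Z = 0.03152 - j0.07188 A = 0.07849∠-66.3° A.
Step 6 — Complex power: S = V·I* = 0.5489 - j2.692 VA.
Step 7 — Real power: P = Re(S) = 0.5489 W.
Step 8 — Reactive power: Q = Im(S) = -2.692 VAR.
Step 9 — Apparent power: |S| = 2.747 VA.
Step 10 — Power factor: PF = P/|S| = 0.1998 (leading).

(a) P = 0.5489 W  (b) Q = -2.692 VAR  (c) S = 2.747 VA  (d) PF = 0.1998 (leading)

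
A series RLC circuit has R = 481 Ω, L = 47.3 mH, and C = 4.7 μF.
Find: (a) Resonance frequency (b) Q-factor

Step 1 — Resonance condition Im(Z)=0 gives ω₀ = 1/√(LC).
Step 2 — ω₀ = 1/√(0.0473·4.7e-06) = 2121 rad/s.
Step 3 — f₀ = ω₀/(2π) = 337.6 Hz.
Step 4 — Series Q: Q = ω₀L/R = 2121·0.0473/481 = 0.2086.

(a) f₀ = 337.6 Hz  (b) Q = 0.2086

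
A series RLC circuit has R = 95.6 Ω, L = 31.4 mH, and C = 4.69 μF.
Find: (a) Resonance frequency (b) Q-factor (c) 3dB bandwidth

Step 1 — Resonance condition Im(Z)=0 gives ω₀ = 1/√(LC).
Step 2 — ω₀ = 1/√(0.0314·4.69e-06) = 2606 rad/s.
Step 3 — f₀ = ω₀/(2π) = 414.7 Hz.
Step 4 — Series Q: Q = ω₀L/R = 2606·0.0314/95.6 = 0.8559.
Step 5 — 3dB bandwidth: Δω = ω₀/Q = 3045 rad/s; BW = Δω/(2π) = 484.6 Hz.

(a) f₀ = 414.7 Hz  (b) Q = 0.8559  (c) BW = 484.6 Hz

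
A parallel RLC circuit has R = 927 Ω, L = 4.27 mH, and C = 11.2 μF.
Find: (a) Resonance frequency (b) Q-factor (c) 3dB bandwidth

Step 1 — Resonance: ω₀ = 1/√(LC) = 1/√(0.00427·1.12e-05) = 4573 rad/s.
Step 2 — f₀ = ω₀/(2π) = 727.8 Hz.
Step 3 — Parallel Q: Q = R/(ω₀L) = 927/(4573·0.00427) = 47.48.
Step 4 — Bandwidth: Δω = ω₀/Q = 96.32 rad/s; BW = Δω/(2π) = 15.33 Hz.

(a) f₀ = 727.8 Hz  (b) Q = 47.48  (c) BW = 15.33 Hz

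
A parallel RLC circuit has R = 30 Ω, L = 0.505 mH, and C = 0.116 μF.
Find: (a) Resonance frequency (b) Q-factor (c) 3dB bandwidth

Step 1 — Resonance: ω₀ = 1/√(LC) = 1/√(0.000505·1.16e-07) = 1.307e+05 rad/s.
Step 2 — f₀ = ω₀/(2π) = 2.079e+04 Hz.
Step 3 — Parallel Q: Q = R/(ω₀L) = 30/(1.307e+05·0.000505) = 0.4547.
Step 4 — Bandwidth: Δω = ω₀/Q = 2.874e+05 rad/s; BW = Δω/(2π) = 4.573e+04 Hz.

(a) f₀ = 2.079e+04 Hz  (b) Q = 0.4547  (c) BW = 4.573e+04 Hz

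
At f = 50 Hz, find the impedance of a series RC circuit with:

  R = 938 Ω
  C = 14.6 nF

Step 1 — Angular frequency: ω = 2π·f = 2π·50 = 314.2 rad/s.
Step 2 — Component impedances:
  R: Z = R = 938 Ω
  C: Z = 1/(jωC) = -j/(ω·C) = 0 - j2.18e+05 Ω
Step 3 — Series combination: Z_total = R + C = 938 - j2.18e+05 Ω = 2.18e+05∠-89.8° Ω.

Z = 938 - j2.18e+05 Ω = 2.18e+05∠-89.8° Ω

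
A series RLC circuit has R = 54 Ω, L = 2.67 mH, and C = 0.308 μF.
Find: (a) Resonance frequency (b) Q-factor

Step 1 — Resonance condition Im(Z)=0 gives ω₀ = 1/√(LC).
Step 2 — ω₀ = 1/√(0.00267·3.08e-07) = 3.487e+04 rad/s.
Step 3 — f₀ = ω₀/(2π) = 5550 Hz.
Step 4 — Series Q: Q = ω₀L/R = 3.487e+04·0.00267/54 = 1.724.

(a) f₀ = 5550 Hz  (b) Q = 1.724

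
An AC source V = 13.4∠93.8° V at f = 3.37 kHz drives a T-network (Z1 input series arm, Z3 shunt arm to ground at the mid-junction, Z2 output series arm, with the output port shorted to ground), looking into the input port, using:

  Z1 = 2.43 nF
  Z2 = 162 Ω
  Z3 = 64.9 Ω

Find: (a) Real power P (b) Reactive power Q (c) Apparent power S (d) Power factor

Step 1 — Angular frequency: ω = 2π·f = 2π·3370 = 2.117e+04 rad/s.
Step 2 — Component impedances:
  Z1: Z = 1/(jωC) = -j/(ω·C) = 0 - j1.943e+04 Ω
  Z2: Z = R = 162 Ω
  Z3: Z = R = 64.9 Ω
Step 3 — With the output port shorted to ground, the output series arm Z2 runs from the junction to ground; the shunt arm Z3 also runs from the junction to ground. They appear in parallel: Z3 || Z2 = 46.34 Ω.
Step 4 — Series with input arm Z1: Z_in = Z1 + (Z3 || Z2) = 46.34 - j1.943e+04 Ω = 1.944e+04∠-89.9° Ω.
Step 5 — Source phasor: V = 13.4∠93.8° V = -0.8881 + j13.37 V.
Step 6 — Current: I = V / Z = -0.0006881 - j4.405e-05 A = 0.0006895∠-176.3° A.
Step 7 — Complex power: S = V·I* = 2.203e-05 - j0.009239 VA.
Step 8 — Real power: P = Re(S) = 2.203e-05 W.
Step 9 — Reactive power: Q = Im(S) = -0.009239 VAR.
Step 10 — Apparent power: |S| = 0.009239 VA.
Step 11 — Power factor: PF = P/|S| = 0.002384 (leading).

(a) P = 2.203e-05 W  (b) Q = -0.009239 VAR  (c) S = 0.009239 VA  (d) PF = 0.002384 (leading)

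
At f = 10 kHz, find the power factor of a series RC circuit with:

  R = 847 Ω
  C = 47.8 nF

Step 1 — Angular frequency: ω = 2π·f = 2π·1e+04 = 6.283e+04 rad/s.
Step 2 — Component impedances:
  R: Z = R = 847 Ω
  C: Z = 1/(jωC) = -j/(ω·C) = 0 - j333 Ω
Step 3 — Series combination: Z_total = R + C = 847 - j333 Ω = 910.1∠-21.5° Ω.
Step 4 — Power factor: PF = cos(φ) = Re(Z)/|Z| = 847/910.1 = 0.9307.
Step 5 — Type: Im(Z) = -333 ⇒ leading (phase φ = -21.5°).

PF = 0.9307 (leading, φ = -21.5°)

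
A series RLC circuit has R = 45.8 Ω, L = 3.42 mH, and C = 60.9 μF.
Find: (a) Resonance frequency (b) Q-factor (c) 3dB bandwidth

Step 1 — Resonance: ω₀ = 1/√(LC) = 1/√(0.00342·6.09e-05) = 2191 rad/s.
Step 2 — f₀ = ω₀/(2π) = 348.7 Hz.
Step 3 — Series Q: Q = ω₀L/R = 2191·0.00342/45.8 = 0.1636.
Step 4 — Bandwidth: Δω = ω₀/Q = 1.339e+04 rad/s; BW = Δω/(2π) = 2131 Hz.

(a) f₀ = 348.7 Hz  (b) Q = 0.1636  (c) BW = 2131 Hz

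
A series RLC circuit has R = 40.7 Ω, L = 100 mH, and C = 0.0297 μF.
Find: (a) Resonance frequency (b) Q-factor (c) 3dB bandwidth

Step 1 — Resonance: ω₀ = 1/√(LC) = 1/√(0.1·2.97e-08) = 1.835e+04 rad/s.
Step 2 — f₀ = ω₀/(2π) = 2920 Hz.
Step 3 — Series Q: Q = ω₀L/R = 1.835e+04·0.1/40.7 = 45.08.
Step 4 — Bandwidth: Δω = ω₀/Q = 407 rad/s; BW = Δω/(2π) = 64.78 Hz.

(a) f₀ = 2920 Hz  (b) Q = 45.08  (c) BW = 64.78 Hz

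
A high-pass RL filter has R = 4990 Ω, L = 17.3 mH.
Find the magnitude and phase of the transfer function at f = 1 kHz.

Step 1 — Angular frequency: ω = 2π·1000 = 6283 rad/s.
Step 2 — Transfer function: H(jω) = jωL/(R + jωL).
Step 3 — Numerator jωL = j·108.7; denominator R + jωL = 4990 + j108.7.
Step 4 — H = 0.0004743 + j0.02177.
Step 5 — Magnitude: |H| = 0.02178 (-33.2 dB); phase: φ = 88.8°.

|H| = 0.02178 (-33.2 dB), φ = 88.8°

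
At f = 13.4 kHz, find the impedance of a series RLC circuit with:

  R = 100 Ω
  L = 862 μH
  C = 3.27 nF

Step 1 — Angular frequency: ω = 2π·f = 2π·1.34e+04 = 8.419e+04 rad/s.
Step 2 — Component impedances:
  R: Z = R = 100 Ω
  L: Z = jωL = j·8.419e+04·0.000862 = 0 + j72.58 Ω
  C: Z = 1/(jωC) = -j/(ω·C) = 0 - j3632 Ω
Step 3 — Series combination: Z_total = R + L + C = 100 - j3560 Ω = 3561∠-88.4° Ω.

Z = 100 - j3560 Ω = 3561∠-88.4° Ω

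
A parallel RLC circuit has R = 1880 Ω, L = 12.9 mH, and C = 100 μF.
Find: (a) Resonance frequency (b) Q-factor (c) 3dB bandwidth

Step 1 — Resonance: ω₀ = 1/√(LC) = 1/√(0.0129·0.0001) = 880.5 rad/s.
Step 2 — f₀ = ω₀/(2π) = 140.1 Hz.
Step 3 — Parallel Q: Q = R/(ω₀L) = 1880/(880.5·0.0129) = 165.5.
Step 4 — Bandwidth: Δω = ω₀/Q = 5.319 rad/s; BW = Δω/(2π) = 0.8466 Hz.

(a) f₀ = 140.1 Hz  (b) Q = 165.5  (c) BW = 0.8466 Hz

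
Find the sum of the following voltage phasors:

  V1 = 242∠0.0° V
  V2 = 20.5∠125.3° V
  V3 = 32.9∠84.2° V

Step 1 — Convert each phasor to rectangular form:
  V1 = 242·(cos(0.0°) + j·sin(0.0°)) = 242 V
  V2 = 20.5·(cos(125.3°) + j·sin(125.3°)) = -11.85 + j16.73 V
  V3 = 32.9·(cos(84.2°) + j·sin(84.2°)) = 3.325 + j32.73 V
Step 2 — Sum components: V_total = 233.5 + j49.46 V.
Step 3 — Convert to polar: |V_total| = 238.7 V, ∠V_total = 12.0°.

V_total = 238.7∠12.0° V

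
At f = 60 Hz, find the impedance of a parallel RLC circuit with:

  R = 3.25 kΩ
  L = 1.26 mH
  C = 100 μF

Step 1 — Angular frequency: ω = 2π·f = 2π·60 = 377 rad/s.
Step 2 — Component impedances:
  R: Z = R = 3250 Ω
  L: Z = jωL = j·377·0.00126 = 0 + j0.475 Ω
  C: Z = 1/(jωC) = -j/(ω·C) = 0 - j26.53 Ω
Step 3 — Parallel combination: 1/Z_total = 1/R + 1/L + 1/C; Z_total = 7.198e-05 + j0.4837 Ω = 0.4837∠90.0° Ω.

Z = 7.198e-05 + j0.4837 Ω = 0.4837∠90.0° Ω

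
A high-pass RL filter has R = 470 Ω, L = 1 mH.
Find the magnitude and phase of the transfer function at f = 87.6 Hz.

Step 1 — Angular frequency: ω = 2π·87.6 = 550.4 rad/s.
Step 2 — Transfer function: H(jω) = jωL/(R + jωL).
Step 3 — Numerator jωL = j·0.5504; denominator R + jωL = 470 + j0.5504.
Step 4 — H = 1.371e-06 + j0.001171.
Step 5 — Magnitude: |H| = 0.001171 (-58.6 dB); phase: φ = 89.9°.

|H| = 0.001171 (-58.6 dB), φ = 89.9°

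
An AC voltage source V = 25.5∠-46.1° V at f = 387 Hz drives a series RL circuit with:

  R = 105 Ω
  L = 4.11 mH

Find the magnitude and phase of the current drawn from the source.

Step 1 — Angular frequency: ω = 2π·f = 2π·387 = 2432 rad/s.
Step 2 — Component impedances:
  R: Z = R = 105 Ω
  L: Z = jωL = j·2432·0.00411 = 0 + j9.994 Ω
Step 3 — Series combination: Z_total = R + L = 105 + j9.994 Ω = 105.5∠5.4° Ω.
Step 4 — Source phasor: V = 25.5∠-46.1° V = 17.68 - j18.37 V.
Step 5 — Ohm's law: I = V / Z_total = (17.68 - j18.37) / (105 + j9.994) = 0.1504 - j0.1893 A.
Step 6 — Convert to polar: |I| = 0.2418 A, ∠I = -51.5°.

I = 0.2418∠-51.5° A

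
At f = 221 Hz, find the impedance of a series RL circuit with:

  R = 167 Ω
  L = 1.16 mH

Step 1 — Angular frequency: ω = 2π·f = 2π·221 = 1389 rad/s.
Step 2 — Component impedances:
  R: Z = R = 167 Ω
  L: Z = jωL = j·1389·0.00116 = 0 + j1.611 Ω
Step 3 — Series combination: Z_total = R + L = 167 + j1.611 Ω = 167∠0.6° Ω.

Z = 167 + j1.611 Ω = 167∠0.6° Ω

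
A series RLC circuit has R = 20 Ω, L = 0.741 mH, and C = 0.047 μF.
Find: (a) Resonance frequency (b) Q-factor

Step 1 — Resonance condition Im(Z)=0 gives ω₀ = 1/√(LC).
Step 2 — ω₀ = 1/√(0.000741·4.7e-08) = 1.695e+05 rad/s.
Step 3 — f₀ = ω₀/(2π) = 2.697e+04 Hz.
Step 4 — Series Q: Q = ω₀L/R = 1.695e+05·0.000741/20 = 6.278.

(a) f₀ = 2.697e+04 Hz  (b) Q = 6.278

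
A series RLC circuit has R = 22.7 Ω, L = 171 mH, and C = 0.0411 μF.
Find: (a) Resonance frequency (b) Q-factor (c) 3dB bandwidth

Step 1 — Resonance: ω₀ = 1/√(LC) = 1/√(0.171·4.11e-08) = 1.193e+04 rad/s.
Step 2 — f₀ = ω₀/(2π) = 1898 Hz.
Step 3 — Series Q: Q = ω₀L/R = 1.193e+04·0.171/22.7 = 89.86.
Step 4 — Bandwidth: Δω = ω₀/Q = 132.7 rad/s; BW = Δω/(2π) = 21.13 Hz.

(a) f₀ = 1898 Hz  (b) Q = 89.86  (c) BW = 21.13 Hz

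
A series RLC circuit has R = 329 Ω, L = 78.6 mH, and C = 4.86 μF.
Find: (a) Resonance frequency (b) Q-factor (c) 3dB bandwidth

Step 1 — Resonance: ω₀ = 1/√(LC) = 1/√(0.0786·4.86e-06) = 1618 rad/s.
Step 2 — f₀ = ω₀/(2π) = 257.5 Hz.
Step 3 — Series Q: Q = ω₀L/R = 1618·0.0786/329 = 0.3865.
Step 4 — Bandwidth: Δω = ω₀/Q = 4186 rad/s; BW = Δω/(2π) = 666.2 Hz.

(a) f₀ = 257.5 Hz  (b) Q = 0.3865  (c) BW = 666.2 Hz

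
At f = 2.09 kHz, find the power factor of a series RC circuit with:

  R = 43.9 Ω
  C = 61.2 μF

Step 1 — Angular frequency: ω = 2π·f = 2π·2090 = 1.313e+04 rad/s.
Step 2 — Component impedances:
  R: Z = R = 43.9 Ω
  C: Z = 1/(jωC) = -j/(ω·C) = 0 - j1.244 Ω
Step 3 — Series combination: Z_total = R + C = 43.9 - j1.244 Ω = 43.92∠-1.6° Ω.
Step 4 — Power factor: PF = cos(φ) = Re(Z)/|Z| = 43.9/43.918 = 0.9996.
Step 5 — Type: Im(Z) = -1.244 ⇒ leading (phase φ = -1.6°).

PF = 0.9996 (leading, φ = -1.6°)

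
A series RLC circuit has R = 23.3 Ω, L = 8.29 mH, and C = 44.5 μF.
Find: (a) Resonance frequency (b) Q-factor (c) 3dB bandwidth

Step 1 — Resonance condition Im(Z)=0 gives ω₀ = 1/√(LC).
Step 2 — ω₀ = 1/√(0.00829·4.45e-05) = 1646 rad/s.
Step 3 — f₀ = ω₀/(2π) = 262 Hz.
Step 4 — Series Q: Q = ω₀L/R = 1646·0.00829/23.3 = 0.5858.
Step 5 — 3dB bandwidth: Δω = ω₀/Q = 2811 rad/s; BW = Δω/(2π) = 447.3 Hz.

(a) f₀ = 262 Hz  (b) Q = 0.5858  (c) BW = 447.3 Hz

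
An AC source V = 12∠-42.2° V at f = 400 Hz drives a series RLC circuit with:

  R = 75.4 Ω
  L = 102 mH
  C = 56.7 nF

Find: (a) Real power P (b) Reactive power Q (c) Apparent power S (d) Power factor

Step 1 — Angular frequency: ω = 2π·f = 2π·400 = 2513 rad/s.
Step 2 — Component impedances:
  R: Z = R = 75.4 Ω
  L: Z = jωL = j·2513·0.102 = 0 + j256.4 Ω
  C: Z = 1/(jωC) = -j/(ω·C) = 0 - j7017 Ω
Step 3 — Series combination: Z_total = R + L + C = 75.4 - j6761 Ω = 6761∠-89.4° Ω.
Step 4 — Source phasor: V = 12∠-42.2° V = 8.89 - j8.061 V.
Step 5 — Current: I = V / Z = 0.001207 + j0.001301 A = 0.001775∠47.2° A.
Step 6 — Complex power: S = V·I* = 0.0002375 - j0.0213 VA.
Step 7 — Real power: P = Re(S) = 0.0002375 W.
Step 8 — Reactive power: Q = Im(S) = -0.0213 VAR.
Step 9 — Apparent power: |S| = 0.0213 VA.
Step 10 — Power factor: PF = P/|S| = 0.01115 (leading).

(a) P = 0.0002375 W  (b) Q = -0.0213 VAR  (c) S = 0.0213 VA  (d) PF = 0.01115 (leading)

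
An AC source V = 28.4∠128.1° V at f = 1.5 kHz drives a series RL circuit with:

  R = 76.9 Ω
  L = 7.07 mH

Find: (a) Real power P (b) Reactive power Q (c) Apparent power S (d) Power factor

Step 1 — Angular frequency: ω = 2π·f = 2π·1500 = 9425 rad/s.
Step 2 — Component impedances:
  R: Z = R = 76.9 Ω
  L: Z = jωL = j·9425·0.00707 = 0 + j66.63 Ω
Step 3 — Series combination: Z_total = R + L = 76.9 + j66.63 Ω = 101.8∠40.9° Ω.
Step 4 — Source phasor: V = 28.4∠128.1° V = -17.52 + j22.35 V.
Step 5 — Current: I = V / Z = 0.01368 + j0.2788 A = 0.2791∠87.2° A.
Step 6 — Complex power: S = V·I* = 5.991 + j5.191 VA.
Step 7 — Real power: P = Re(S) = 5.991 W.
Step 8 — Reactive power: Q = Im(S) = 5.191 VAR.
Step 9 — Apparent power: |S| = 7.927 VA.
Step 10 — Power factor: PF = P/|S| = 0.7558 (lagging).

(a) P = 5.991 W  (b) Q = 5.191 VAR  (c) S = 7.927 VA  (d) PF = 0.7558 (lagging)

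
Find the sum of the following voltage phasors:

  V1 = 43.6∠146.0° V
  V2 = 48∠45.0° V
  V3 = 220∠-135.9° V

Step 1 — Convert each phasor to rectangular form:
  V1 = 43.6·(cos(146.0°) + j·sin(146.0°)) = -36.15 + j24.38 V
  V2 = 48·(cos(45.0°) + j·sin(45.0°)) = 33.94 + j33.94 V
  V3 = 220·(cos(-135.9°) + j·sin(-135.9°)) = -158 - j153.1 V
Step 2 — Sum components: V_total = -160.2 - j94.78 V.
Step 3 — Convert to polar: |V_total| = 186.1 V, ∠V_total = -149.4°.

V_total = 186.1∠-149.4° V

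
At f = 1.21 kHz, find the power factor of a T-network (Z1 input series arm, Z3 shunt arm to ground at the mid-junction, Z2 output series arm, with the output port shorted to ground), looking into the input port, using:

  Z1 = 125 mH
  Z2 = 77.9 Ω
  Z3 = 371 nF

Step 1 — Angular frequency: ω = 2π·f = 2π·1210 = 7603 rad/s.
Step 2 — Component impedances:
  Z1: Z = jωL = j·7603·0.125 = 0 + j950.3 Ω
  Z2: Z = R = 77.9 Ω
  Z3: Z = 1/(jωC) = -j/(ω·C) = 0 - j354.5 Ω
Step 3 — With the output port shorted to ground, the output series arm Z2 runs from the junction to ground; the shunt arm Z3 also runs from the junction to ground. They appear in parallel: Z3 || Z2 = 74.31 - j16.33 Ω.
Step 4 — Series with input arm Z1: Z_in = Z1 + (Z3 || Z2) = 74.31 + j934 Ω = 937∠85.5° Ω.
Step 5 — Power factor: PF = cos(φ) = Re(Z)/|Z| = 74.31/937 = 0.07931.
Step 6 — Type: Im(Z) = 934 ⇒ lagging (phase φ = 85.5°).

PF = 0.07931 (lagging, φ = 85.5°)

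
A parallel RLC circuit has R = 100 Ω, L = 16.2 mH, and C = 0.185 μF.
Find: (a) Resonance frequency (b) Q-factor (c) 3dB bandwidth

Step 1 — Resonance: ω₀ = 1/√(LC) = 1/√(0.0162·1.85e-07) = 1.827e+04 rad/s.
Step 2 — f₀ = ω₀/(2π) = 2907 Hz.
Step 3 — Parallel Q: Q = R/(ω₀L) = 100/(1.827e+04·0.0162) = 0.3379.
Step 4 — Bandwidth: Δω = ω₀/Q = 5.405e+04 rad/s; BW = Δω/(2π) = 8603 Hz.

(a) f₀ = 2907 Hz  (b) Q = 0.3379  (c) BW = 8603 Hz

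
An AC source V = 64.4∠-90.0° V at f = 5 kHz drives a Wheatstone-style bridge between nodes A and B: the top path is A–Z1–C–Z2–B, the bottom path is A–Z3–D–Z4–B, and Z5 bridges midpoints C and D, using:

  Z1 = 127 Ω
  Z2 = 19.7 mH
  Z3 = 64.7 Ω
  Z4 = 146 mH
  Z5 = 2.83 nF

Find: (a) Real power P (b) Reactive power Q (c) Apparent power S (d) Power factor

Step 1 — Angular frequency: ω = 2π·f = 2π·5000 = 3.142e+04 rad/s.
Step 2 — Component impedances:
  Z1: Z = R = 127 Ω
  Z2: Z = jωL = j·3.142e+04·0.0197 = 0 + j618.9 Ω
  Z3: Z = R = 64.7 Ω
  Z4: Z = jωL = j·3.142e+04·0.146 = 0 + j4587 Ω
  Z5: Z = 1/(jωC) = -j/(ω·C) = 0 - j1.125e+04 Ω
Step 3 — Bridge requires nodal analysis (the Z5 bridge couples midpoints C and D, so the two paths cannot be reduced to a simple series/parallel combination). Setting node B to ground and injecting 1 A at node A, the 3-node admittance system at A, C, D solves to V_A = Z_AB = 99.49 + j546.4 Ω = 555.4∠79.7° Ω.
Step 4 — Source phasor: V = 64.4∠-90.0° V = 0 - j64.4 V.
Step 5 — Current: I = V / Z = -0.1141 - j0.02077 A = 0.1159∠-169.7° A.
Step 6 — Complex power: S = V·I* = 1.338 + j7.346 VA.
Step 7 — Real power: P = Re(S) = 1.338 W.
Step 8 — Reactive power: Q = Im(S) = 7.346 VAR.
Step 9 — Apparent power: |S| = 7.467 VA.
Step 10 — Power factor: PF = P/|S| = 0.1791 (lagging).

(a) P = 1.338 W  (b) Q = 7.346 VAR  (c) S = 7.467 VA  (d) PF = 0.1791 (lagging)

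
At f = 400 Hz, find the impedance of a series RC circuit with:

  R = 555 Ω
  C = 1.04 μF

Step 1 — Angular frequency: ω = 2π·f = 2π·400 = 2513 rad/s.
Step 2 — Component impedances:
  R: Z = R = 555 Ω
  C: Z = 1/(jωC) = -j/(ω·C) = 0 - j382.6 Ω
Step 3 — Series combination: Z_total = R + C = 555 - j382.6 Ω = 674.1∠-34.6° Ω.

Z = 555 - j382.6 Ω = 674.1∠-34.6° Ω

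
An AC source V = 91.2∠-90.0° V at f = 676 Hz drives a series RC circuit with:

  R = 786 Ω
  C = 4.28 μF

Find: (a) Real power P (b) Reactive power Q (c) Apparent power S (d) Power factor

Step 1 — Angular frequency: ω = 2π·f = 2π·676 = 4247 rad/s.
Step 2 — Component impedances:
  R: Z = R = 786 Ω
  C: Z = 1/(jωC) = -j/(ω·C) = 0 - j55.01 Ω
Step 3 — Series combination: Z_total = R + C = 786 - j55.01 Ω = 787.9∠-4.0° Ω.
Step 4 — Source phasor: V = 91.2∠-90.0° V = 0 - j91.2 V.
Step 5 — Current: I = V / Z = 0.008081 - j0.1155 A = 0.1157∠-86.0° A.
Step 6 — Complex power: S = V·I* = 10.53 - j0.737 VA.
Step 7 — Real power: P = Re(S) = 10.53 W.
Step 8 — Reactive power: Q = Im(S) = -0.737 VAR.
Step 9 — Apparent power: |S| = 10.56 VA.
Step 10 — Power factor: PF = P/|S| = 0.9976 (leading).

(a) P = 10.53 W  (b) Q = -0.737 VAR  (c) S = 10.56 VA  (d) PF = 0.9976 (leading)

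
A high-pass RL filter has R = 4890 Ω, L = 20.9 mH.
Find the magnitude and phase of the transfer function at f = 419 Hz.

Step 1 — Angular frequency: ω = 2π·419 = 2633 rad/s.
Step 2 — Transfer function: H(jω) = jωL/(R + jωL).
Step 3 — Numerator jωL = j·55.02; denominator R + jωL = 4890 + j55.02.
Step 4 — H = 0.0001266 + j0.01125.
Step 5 — Magnitude: |H| = 0.01125 (-39.0 dB); phase: φ = 89.4°.

|H| = 0.01125 (-39.0 dB), φ = 89.4°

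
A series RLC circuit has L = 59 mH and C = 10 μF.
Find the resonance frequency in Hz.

Step 1 — Resonance condition Im(Z)=0 gives ω₀ = 1/√(LC).
Step 2 — ω₀ = 1/√(0.059·1e-05) = 1302 rad/s.
Step 3 — f₀ = ω₀/(2π) = 207.2 Hz.

f₀ = 207.2 Hz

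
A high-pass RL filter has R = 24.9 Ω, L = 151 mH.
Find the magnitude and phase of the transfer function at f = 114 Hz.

Step 1 — Angular frequency: ω = 2π·114 = 716.3 rad/s.
Step 2 — Transfer function: H(jω) = jωL/(R + jωL).
Step 3 — Numerator jωL = j·108.2; denominator R + jωL = 24.9 + j108.2.
Step 4 — H = 0.9497 + j0.2186.
Step 5 — Magnitude: |H| = 0.9745 (-0.2 dB); phase: φ = 13.0°.

|H| = 0.9745 (-0.2 dB), φ = 13.0°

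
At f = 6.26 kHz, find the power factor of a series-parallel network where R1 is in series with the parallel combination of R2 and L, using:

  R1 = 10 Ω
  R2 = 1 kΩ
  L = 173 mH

Step 1 — Angular frequency: ω = 2π·f = 2π·6260 = 3.933e+04 rad/s.
Step 2 — Component impedances:
  R1: Z = R = 10 Ω
  R2: Z = R = 1000 Ω
  L: Z = jωL = j·3.933e+04·0.173 = 0 + j6805 Ω
Step 3 — Parallel branch: R2 || L = 1/(1/R2 + 1/L) = 978.9 + j143.9 Ω.
Step 4 — Series with R1: Z_total = R1 + (R2 || L) = 988.9 + j143.9 Ω = 999.3∠8.3° Ω.
Step 5 — Power factor: PF = cos(φ) = Re(Z)/|Z| = 988.9/999.3 = 0.9896.
Step 6 — Type: Im(Z) = 143.9 ⇒ lagging (phase φ = 8.3°).

PF = 0.9896 (lagging, φ = 8.3°)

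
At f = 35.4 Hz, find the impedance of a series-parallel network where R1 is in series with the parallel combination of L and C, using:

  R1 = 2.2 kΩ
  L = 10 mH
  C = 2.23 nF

Step 1 — Angular frequency: ω = 2π·f = 2π·35.4 = 222.4 rad/s.
Step 2 — Component impedances:
  R1: Z = R = 2200 Ω
  L: Z = jωL = j·222.4·0.01 = 0 + j2.224 Ω
  C: Z = 1/(jωC) = -j/(ω·C) = 0 - j2.016e+06 Ω
Step 3 — Parallel branch: L || C = 1/(1/L + 1/C) = 0 + j2.224 Ω.
Step 4 — Series with R1: Z_total = R1 + (L || C) = 2200 + j2.224 Ω = 2200∠0.1° Ω.

Z = 2200 + j2.224 Ω = 2200∠0.1° Ω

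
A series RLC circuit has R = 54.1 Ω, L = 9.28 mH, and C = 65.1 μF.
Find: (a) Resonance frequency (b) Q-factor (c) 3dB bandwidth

Step 1 — Resonance: ω₀ = 1/√(LC) = 1/√(0.00928·6.51e-05) = 1287 rad/s.
Step 2 — f₀ = ω₀/(2π) = 204.8 Hz.
Step 3 — Series Q: Q = ω₀L/R = 1287·0.00928/54.1 = 0.2207.
Step 4 — Bandwidth: Δω = ω₀/Q = 5830 rad/s; BW = Δω/(2π) = 927.8 Hz.

(a) f₀ = 204.8 Hz  (b) Q = 0.2207  (c) BW = 927.8 Hz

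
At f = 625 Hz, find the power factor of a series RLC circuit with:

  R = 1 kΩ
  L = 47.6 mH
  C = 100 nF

Step 1 — Angular frequency: ω = 2π·f = 2π·625 = 3927 rad/s.
Step 2 — Component impedances:
  R: Z = R = 1000 Ω
  L: Z = jωL = j·3927·0.0476 = 0 + j186.9 Ω
  C: Z = 1/(jωC) = -j/(ω·C) = 0 - j2546 Ω
Step 3 — Series combination: Z_total = R + L + C = 1000 - j2360 Ω = 2563∠-67.0° Ω.
Step 4 — Power factor: PF = cos(φ) = Re(Z)/|Z| = 1000/2563 = 0.3902.
Step 5 — Type: Im(Z) = -2360 ⇒ leading (phase φ = -67.0°).

PF = 0.3902 (leading, φ = -67.0°)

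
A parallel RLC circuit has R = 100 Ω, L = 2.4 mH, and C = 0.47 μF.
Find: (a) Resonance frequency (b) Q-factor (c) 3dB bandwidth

Step 1 — Resonance: ω₀ = 1/√(LC) = 1/√(0.0024·4.7e-07) = 2.977e+04 rad/s.
Step 2 — f₀ = ω₀/(2π) = 4739 Hz.
Step 3 — Parallel Q: Q = R/(ω₀L) = 100/(2.977e+04·0.0024) = 1.399.
Step 4 — Bandwidth: Δω = ω₀/Q = 2.128e+04 rad/s; BW = Δω/(2π) = 3386 Hz.

(a) f₀ = 4739 Hz  (b) Q = 1.399  (c) BW = 3386 Hz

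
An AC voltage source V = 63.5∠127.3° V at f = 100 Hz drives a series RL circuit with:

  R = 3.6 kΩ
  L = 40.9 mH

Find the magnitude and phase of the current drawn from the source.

Step 1 — Angular frequency: ω = 2π·f = 2π·100 = 628.3 rad/s.
Step 2 — Component impedances:
  R: Z = R = 3600 Ω
  L: Z = jωL = j·628.3·0.0409 = 0 + j25.7 Ω
Step 3 — Series combination: Z_total = R + L = 3600 + j25.7 Ω = 3600∠0.4° Ω.
Step 4 — Source phasor: V = 63.5∠127.3° V = -38.48 + j50.51 V.
Step 5 — Ohm's law: I = V / Z_total = (-38.48 + j50.51) / (3600 + j25.7) = -0.01059 + j0.01411 A.
Step 6 — Convert to polar: |I| = 0.01764 A, ∠I = 126.9°.

I = 0.01764∠126.9° A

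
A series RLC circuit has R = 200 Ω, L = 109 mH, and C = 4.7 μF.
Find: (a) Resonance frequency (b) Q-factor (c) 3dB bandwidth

Step 1 — Resonance condition Im(Z)=0 gives ω₀ = 1/√(LC).
Step 2 — ω₀ = 1/√(0.109·4.7e-06) = 1397 rad/s.
Step 3 — f₀ = ω₀/(2π) = 222.4 Hz.
Step 4 — Series Q: Q = ω₀L/R = 1397·0.109/200 = 0.7614.
Step 5 — 3dB bandwidth: Δω = ω₀/Q = 1835 rad/s; BW = Δω/(2π) = 292 Hz.

(a) f₀ = 222.4 Hz  (b) Q = 0.7614  (c) BW = 292 Hz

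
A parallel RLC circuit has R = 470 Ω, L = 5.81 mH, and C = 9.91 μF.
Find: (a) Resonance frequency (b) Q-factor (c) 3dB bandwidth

Step 1 — Resonance: ω₀ = 1/√(LC) = 1/√(0.00581·9.91e-06) = 4167 rad/s.
Step 2 — f₀ = ω₀/(2π) = 663.3 Hz.
Step 3 — Parallel Q: Q = R/(ω₀L) = 470/(4167·0.00581) = 19.41.
Step 4 — Bandwidth: Δω = ω₀/Q = 214.7 rad/s; BW = Δω/(2π) = 34.17 Hz.

(a) f₀ = 663.3 Hz  (b) Q = 19.41  (c) BW = 34.17 Hz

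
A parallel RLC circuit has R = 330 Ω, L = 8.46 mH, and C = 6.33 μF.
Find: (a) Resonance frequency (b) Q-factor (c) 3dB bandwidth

Step 1 — Resonance: ω₀ = 1/√(LC) = 1/√(0.00846·6.33e-06) = 4321 rad/s.
Step 2 — f₀ = ω₀/(2π) = 687.8 Hz.
Step 3 — Parallel Q: Q = R/(ω₀L) = 330/(4321·0.00846) = 9.027.
Step 4 — Bandwidth: Δω = ω₀/Q = 478.7 rad/s; BW = Δω/(2π) = 76.19 Hz.

(a) f₀ = 687.8 Hz  (b) Q = 9.027  (c) BW = 76.19 Hz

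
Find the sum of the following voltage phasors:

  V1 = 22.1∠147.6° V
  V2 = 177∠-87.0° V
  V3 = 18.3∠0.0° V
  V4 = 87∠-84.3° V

Step 1 — Convert each phasor to rectangular form:
  V1 = 22.1·(cos(147.6°) + j·sin(147.6°)) = -18.66 + j11.84 V
  V2 = 177·(cos(-87.0°) + j·sin(-87.0°)) = 9.263 - j176.8 V
  V3 = 18.3·(cos(0.0°) + j·sin(0.0°)) = 18.3 V
  V4 = 87·(cos(-84.3°) + j·sin(-84.3°)) = 8.641 - j86.57 V
Step 2 — Sum components: V_total = 17.54 - j251.5 V.
Step 3 — Convert to polar: |V_total| = 252.1 V, ∠V_total = -86.0°.

V_total = 252.1∠-86.0° V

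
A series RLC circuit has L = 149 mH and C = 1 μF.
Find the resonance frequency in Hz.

Step 1 — Resonance condition Im(Z)=0 gives ω₀ = 1/√(LC).
Step 2 — ω₀ = 1/√(0.149·1e-06) = 2591 rad/s.
Step 3 — f₀ = ω₀/(2π) = 412.3 Hz.

f₀ = 412.3 Hz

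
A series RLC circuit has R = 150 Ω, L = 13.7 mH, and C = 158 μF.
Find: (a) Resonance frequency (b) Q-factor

Step 1 — Resonance condition Im(Z)=0 gives ω₀ = 1/√(LC).
Step 2 — ω₀ = 1/√(0.0137·0.000158) = 679.7 rad/s.
Step 3 — f₀ = ω₀/(2π) = 108.2 Hz.
Step 4 — Series Q: Q = ω₀L/R = 679.7·0.0137/150 = 0.06208.

(a) f₀ = 108.2 Hz  (b) Q = 0.06208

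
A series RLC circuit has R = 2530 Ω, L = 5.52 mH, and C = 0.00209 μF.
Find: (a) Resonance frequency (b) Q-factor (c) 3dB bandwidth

Step 1 — Resonance: ω₀ = 1/√(LC) = 1/√(0.00552·2.09e-09) = 2.944e+05 rad/s.
Step 2 — f₀ = ω₀/(2π) = 4.686e+04 Hz.
Step 3 — Series Q: Q = ω₀L/R = 2.944e+05·0.00552/2530 = 0.6424.
Step 4 — Bandwidth: Δω = ω₀/Q = 4.583e+05 rad/s; BW = Δω/(2π) = 7.295e+04 Hz.

(a) f₀ = 4.686e+04 Hz  (b) Q = 0.6424  (c) BW = 7.295e+04 Hz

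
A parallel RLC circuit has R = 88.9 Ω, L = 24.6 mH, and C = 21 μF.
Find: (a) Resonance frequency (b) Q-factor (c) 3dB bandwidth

Step 1 — Resonance: ω₀ = 1/√(LC) = 1/√(0.0246·2.1e-05) = 1391 rad/s.
Step 2 — f₀ = ω₀/(2π) = 221.4 Hz.
Step 3 — Parallel Q: Q = R/(ω₀L) = 88.9/(1391·0.0246) = 2.597.
Step 4 — Bandwidth: Δω = ω₀/Q = 535.6 rad/s; BW = Δω/(2π) = 85.25 Hz.

(a) f₀ = 221.4 Hz  (b) Q = 2.597  (c) BW = 85.25 Hz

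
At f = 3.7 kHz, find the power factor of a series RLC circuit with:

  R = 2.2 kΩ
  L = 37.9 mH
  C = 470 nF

Step 1 — Angular frequency: ω = 2π·f = 2π·3700 = 2.325e+04 rad/s.
Step 2 — Component impedances:
  R: Z = R = 2200 Ω
  L: Z = jωL = j·2.325e+04·0.0379 = 0 + j881.1 Ω
  C: Z = 1/(jωC) = -j/(ω·C) = 0 - j91.52 Ω
Step 3 — Series combination: Z_total = R + L + C = 2200 + j789.6 Ω = 2337∠19.7° Ω.
Step 4 — Power factor: PF = cos(φ) = Re(Z)/|Z| = 2200/2337.4 = 0.9412.
Step 5 — Type: Im(Z) = 789.6 ⇒ lagging (phase φ = 19.7°).

PF = 0.9412 (lagging, φ = 19.7°)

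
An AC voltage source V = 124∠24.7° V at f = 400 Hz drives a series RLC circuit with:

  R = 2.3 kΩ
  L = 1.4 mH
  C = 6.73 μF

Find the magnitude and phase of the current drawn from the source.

Step 1 — Angular frequency: ω = 2π·f = 2π·400 = 2513 rad/s.
Step 2 — Component impedances:
  R: Z = R = 2300 Ω
  L: Z = jωL = j·2513·0.0014 = 0 + j3.519 Ω
  C: Z = 1/(jωC) = -j/(ω·C) = 0 - j59.12 Ω
Step 3 — Series combination: Z_total = R + L + C = 2300 - j55.6 Ω = 2301∠-1.4° Ω.
Step 4 — Source phasor: V = 124∠24.7° V = 112.7 + j51.82 V.
Step 5 — Ohm's law: I = V / Z_total = (112.7 + j51.82) / (2300 - j55.6) = 0.04841 + j0.0237 A.
Step 6 — Convert to polar: |I| = 0.0539 A, ∠I = 26.1°.

I = 0.0539∠26.1° A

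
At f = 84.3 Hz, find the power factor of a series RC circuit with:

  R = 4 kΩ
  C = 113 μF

Step 1 — Angular frequency: ω = 2π·f = 2π·84.3 = 529.7 rad/s.
Step 2 — Component impedances:
  R: Z = R = 4000 Ω
  C: Z = 1/(jωC) = -j/(ω·C) = 0 - j16.71 Ω
Step 3 — Series combination: Z_total = R + C = 4000 - j16.71 Ω = 4000∠-0.2° Ω.
Step 4 — Power factor: PF = cos(φ) = Re(Z)/|Z| = 4000/4000 = 1.
Step 5 — Type: Im(Z) = -16.71 ⇒ leading (phase φ = -0.2°).

PF = 1 (leading, φ = -0.2°)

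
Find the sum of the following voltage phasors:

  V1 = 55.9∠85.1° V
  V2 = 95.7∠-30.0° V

Step 1 — Convert each phasor to rectangular form:
  V1 = 55.9·(cos(85.1°) + j·sin(85.1°)) = 4.775 + j55.7 V
  V2 = 95.7·(cos(-30.0°) + j·sin(-30.0°)) = 82.88 - j47.85 V
Step 2 — Sum components: V_total = 87.65 + j7.846 V.
Step 3 — Convert to polar: |V_total| = 88 V, ∠V_total = 5.1°.

V_total = 88∠5.1° V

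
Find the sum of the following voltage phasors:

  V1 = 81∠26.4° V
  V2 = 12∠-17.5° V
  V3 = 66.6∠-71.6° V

Step 1 — Convert each phasor to rectangular form:
  V1 = 81·(cos(26.4°) + j·sin(26.4°)) = 72.55 + j36.02 V
  V2 = 12·(cos(-17.5°) + j·sin(-17.5°)) = 11.44 - j3.608 V
  V3 = 66.6·(cos(-71.6°) + j·sin(-71.6°)) = 21.02 - j63.2 V
Step 2 — Sum components: V_total = 105 - j30.79 V.
Step 3 — Convert to polar: |V_total| = 109.4 V, ∠V_total = -16.3°.

V_total = 109.4∠-16.3° V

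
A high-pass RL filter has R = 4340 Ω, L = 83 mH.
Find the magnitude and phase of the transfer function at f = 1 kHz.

Step 1 — Angular frequency: ω = 2π·1000 = 6283 rad/s.
Step 2 — Transfer function: H(jω) = jωL/(R + jωL).
Step 3 — Numerator jωL = j·521.5; denominator R + jωL = 4340 + j521.5.
Step 4 — H = 0.01423 + j0.1185.
Step 5 — Magnitude: |H| = 0.1193 (-18.5 dB); phase: φ = 83.1°.

|H| = 0.1193 (-18.5 dB), φ = 83.1°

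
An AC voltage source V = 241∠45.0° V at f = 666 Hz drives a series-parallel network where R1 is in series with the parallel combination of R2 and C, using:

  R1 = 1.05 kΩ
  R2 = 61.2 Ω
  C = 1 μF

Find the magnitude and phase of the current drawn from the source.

Step 1 — Angular frequency: ω = 2π·f = 2π·666 = 4185 rad/s.
Step 2 — Component impedances:
  R1: Z = R = 1050 Ω
  R2: Z = R = 61.2 Ω
  C: Z = 1/(jωC) = -j/(ω·C) = 0 - j239 Ω
Step 3 — Parallel branch: R2 || C = 1/(1/R2 + 1/C) = 57.43 - j14.71 Ω.
Step 4 — Series with R1: Z_total = R1 + (R2 || C) = 1107 - j14.71 Ω = 1108∠-0.8° Ω.
Step 5 — Source phasor: V = 241∠45.0° V = 170.4 + j170.4 V.
Step 6 — Ohm's law: I = V / Z_total = (170.4 + j170.4) / (1107 - j14.71) = 0.1518 + j0.1559 A.
Step 7 — Convert to polar: |I| = 0.2176 A, ∠I = 45.8°.

I = 0.2176∠45.8° A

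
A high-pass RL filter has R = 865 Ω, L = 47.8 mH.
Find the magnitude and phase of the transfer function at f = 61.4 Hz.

Step 1 — Angular frequency: ω = 2π·61.4 = 385.8 rad/s.
Step 2 — Transfer function: H(jω) = jωL/(R + jωL).
Step 3 — Numerator jωL = j·18.44; denominator R + jωL = 865 + j18.44.
Step 4 — H = 0.0004543 + j0.02131.
Step 5 — Magnitude: |H| = 0.02131 (-33.4 dB); phase: φ = 88.8°.

|H| = 0.02131 (-33.4 dB), φ = 88.8°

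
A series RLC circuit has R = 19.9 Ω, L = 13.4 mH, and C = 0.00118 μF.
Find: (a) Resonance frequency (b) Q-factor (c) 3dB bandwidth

Step 1 — Resonance: ω₀ = 1/√(LC) = 1/√(0.0134·1.18e-09) = 2.515e+05 rad/s.
Step 2 — f₀ = ω₀/(2π) = 4.002e+04 Hz.
Step 3 — Series Q: Q = ω₀L/R = 2.515e+05·0.0134/19.9 = 169.3.
Step 4 — Bandwidth: Δω = ω₀/Q = 1485 rad/s; BW = Δω/(2π) = 236.4 Hz.

(a) f₀ = 4.002e+04 Hz  (b) Q = 169.3  (c) BW = 236.4 Hz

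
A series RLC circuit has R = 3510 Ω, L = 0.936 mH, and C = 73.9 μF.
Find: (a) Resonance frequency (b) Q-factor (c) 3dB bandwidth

Step 1 — Resonance: ω₀ = 1/√(LC) = 1/√(0.000936·7.39e-05) = 3802 rad/s.
Step 2 — f₀ = ω₀/(2π) = 605.1 Hz.
Step 3 — Series Q: Q = ω₀L/R = 3802·0.000936/3510 = 0.001014.
Step 4 — Bandwidth: Δω = ω₀/Q = 3.75e+06 rad/s; BW = Δω/(2π) = 5.968e+05 Hz.

(a) f₀ = 605.1 Hz  (b) Q = 0.001014  (c) BW = 5.968e+05 Hz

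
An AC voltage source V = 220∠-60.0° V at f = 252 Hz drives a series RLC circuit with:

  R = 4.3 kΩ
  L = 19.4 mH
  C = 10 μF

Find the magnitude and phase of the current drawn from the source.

Step 1 — Angular frequency: ω = 2π·f = 2π·252 = 1583 rad/s.
Step 2 — Component impedances:
  R: Z = R = 4300 Ω
  L: Z = jωL = j·1583·0.0194 = 0 + j30.72 Ω
  C: Z = 1/(jωC) = -j/(ω·C) = 0 - j63.16 Ω
Step 3 — Series combination: Z_total = R + L + C = 4300 - j32.44 Ω = 4300∠-0.4° Ω.
Step 4 — Source phasor: V = 220∠-60.0° V = 110 - j190.5 V.
Step 5 — Ohm's law: I = V / Z_total = (110 - j190.5) / (4300 - j32.44) = 0.02591 - j0.04411 A.
Step 6 — Convert to polar: |I| = 0.05116 A, ∠I = -59.6°.

I = 0.05116∠-59.6° A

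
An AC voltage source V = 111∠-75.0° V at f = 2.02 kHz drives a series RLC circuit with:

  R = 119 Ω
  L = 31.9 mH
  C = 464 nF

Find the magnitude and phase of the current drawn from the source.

Step 1 — Angular frequency: ω = 2π·f = 2π·2020 = 1.269e+04 rad/s.
Step 2 — Component impedances:
  R: Z = R = 119 Ω
  L: Z = jωL = j·1.269e+04·0.0319 = 0 + j404.9 Ω
  C: Z = 1/(jωC) = -j/(ω·C) = 0 - j169.8 Ω
Step 3 — Series combination: Z_total = R + L + C = 119 + j235.1 Ω = 263.5∠63.2° Ω.
Step 4 — Source phasor: V = 111∠-75.0° V = 28.73 - j107.2 V.
Step 5 — Ohm's law: I = V / Z_total = (28.73 - j107.2) / (119 + j235.1) = -0.3138 - j0.2811 A.
Step 6 — Convert to polar: |I| = 0.4213 A, ∠I = -138.2°.

I = 0.4213∠-138.2° A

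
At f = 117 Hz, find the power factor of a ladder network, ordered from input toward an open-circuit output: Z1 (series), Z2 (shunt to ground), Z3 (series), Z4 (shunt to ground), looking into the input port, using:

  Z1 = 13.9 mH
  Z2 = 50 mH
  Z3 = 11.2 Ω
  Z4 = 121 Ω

Step 1 — Angular frequency: ω = 2π·f = 2π·117 = 735.1 rad/s.
Step 2 — Component impedances:
  Z1: Z = jωL = j·735.1·0.0139 = 0 + j10.22 Ω
  Z2: Z = jωL = j·735.1·0.05 = 0 + j36.76 Ω
  Z3: Z = R = 11.2 Ω
  Z4: Z = R = 121 Ω
Step 3 — Ladder network (open output): work backward from the far end, alternating series and parallel combinations. Z_in = 9.486 + j44.34 Ω = 45.34∠77.9° Ω.
Step 4 — Power factor: PF = cos(φ) = Re(Z)/|Z| = 9.486/45.34 = 0.2092.
Step 5 — Type: Im(Z) = 44.34 ⇒ lagging (phase φ = 77.9°).

PF = 0.2092 (lagging, φ = 77.9°)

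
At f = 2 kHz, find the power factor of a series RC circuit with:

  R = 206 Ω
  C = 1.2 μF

Step 1 — Angular frequency: ω = 2π·f = 2π·2000 = 1.257e+04 rad/s.
Step 2 — Component impedances:
  R: Z = R = 206 Ω
  C: Z = 1/(jωC) = -j/(ω·C) = 0 - j66.31 Ω
Step 3 — Series combination: Z_total = R + C = 206 - j66.31 Ω = 216.4∠-17.8° Ω.
Step 4 — Power factor: PF = cos(φ) = Re(Z)/|Z| = 206/216.4 = 0.9519.
Step 5 — Type: Im(Z) = -66.31 ⇒ leading (phase φ = -17.8°).

PF = 0.9519 (leading, φ = -17.8°)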